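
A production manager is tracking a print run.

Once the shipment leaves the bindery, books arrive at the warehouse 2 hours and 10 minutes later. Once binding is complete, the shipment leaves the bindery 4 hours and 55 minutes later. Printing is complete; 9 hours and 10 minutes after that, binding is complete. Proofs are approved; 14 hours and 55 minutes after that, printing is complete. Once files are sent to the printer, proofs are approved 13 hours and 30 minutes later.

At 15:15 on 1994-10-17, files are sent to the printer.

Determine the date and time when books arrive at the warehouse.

11:55 on 1994-10-19

Files are sent to the printer: 15:15 Oct 17, 1994.
Proofs are approved: 15:15 Oct 17, 1994 + 13h30m = 04:45 Oct 18, 1994.
Printing is complete: 04:45 Oct 18, 1994 + 14h55m = 19:40 Oct 18, 1994.
Binding is complete: 19:40 Oct 18, 1994 + 9h10m = 04:50 Oct 19, 1994.
The shipment leaves the bindery: 04:50 Oct 19, 1994 + 4h55m = 09:45 Oct 19, 1994.
Books arrive at the warehouse: 09:45 Oct 19, 1994 + 2h10m = 11:55 Oct 19, 1994.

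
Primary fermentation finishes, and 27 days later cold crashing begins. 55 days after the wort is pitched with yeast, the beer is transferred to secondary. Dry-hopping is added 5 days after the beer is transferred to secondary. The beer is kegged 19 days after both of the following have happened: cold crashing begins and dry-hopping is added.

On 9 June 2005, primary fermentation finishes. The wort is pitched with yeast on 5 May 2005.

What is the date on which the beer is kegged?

25 July 2005

Primary fermentation finishes: Jun 9, 2005.
Cold crashing begins: Jun 9, 2005 + 27 days = Jul 6, 2005.
The wort is pitched with yeast: May 5, 2005.
The beer is transferred to secondary: May 5, 2005 + 55 days = Jun 29, 2005.
Dry-hopping is added: Jun 29, 2005 + 5 days = Jul 4, 2005.
Both prerequisites met — cold crashing begins (Jul 6, 2005), dry-hopping is added (Jul 4, 2005); the later is Jul 6, 2005.
The beer is kegged: Jul 6, 2005 + 19 days = Jul 25, 2005.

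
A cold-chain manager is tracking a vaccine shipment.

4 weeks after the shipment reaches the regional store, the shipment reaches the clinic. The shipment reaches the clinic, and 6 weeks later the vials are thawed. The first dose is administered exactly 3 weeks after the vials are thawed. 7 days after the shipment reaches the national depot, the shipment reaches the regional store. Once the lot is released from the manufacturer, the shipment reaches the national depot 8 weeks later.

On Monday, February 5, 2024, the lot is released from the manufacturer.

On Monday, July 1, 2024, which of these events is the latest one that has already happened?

The vials are thawed

The lot is released from the manufacturer: Feb 5, 2024.
The shipment reaches the national depot: Feb 5, 2024 + 8 weeks = Apr 1, 2024.
The shipment reaches the regional store: Apr 1, 2024 + 7 days = Apr 8, 2024.
The shipment reaches the clinic: Apr 8, 2024 + 4 weeks = May 6, 2024.
The vials are thawed: May 6, 2024 + 6 weeks = Jun 17, 2024.
The first dose is administered: Jun 17, 2024 + 3 weeks = Jul 8, 2024.
Jul 1, 2024 falls between when the vials are thawed (Jun 17, 2024) and when the first dose is administered (Jul 8, 2024).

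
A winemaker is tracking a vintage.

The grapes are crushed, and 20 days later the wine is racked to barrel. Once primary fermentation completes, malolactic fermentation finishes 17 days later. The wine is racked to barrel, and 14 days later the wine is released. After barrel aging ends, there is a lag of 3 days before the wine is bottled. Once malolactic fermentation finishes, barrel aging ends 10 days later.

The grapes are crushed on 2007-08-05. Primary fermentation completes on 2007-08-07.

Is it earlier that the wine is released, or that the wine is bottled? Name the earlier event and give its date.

The grapes are crushed: Aug 5, 2007.
The wine is racked to barrel: Aug 5, 2007 + 20 days = Aug 25, 2007.
The wine is released: Aug 25, 2007 + 14 days = Sep 8, 2007.
Primary fermentation completes: Aug 7, 2007.
Malolactic fermentation finishes: Aug 7, 2007 + 17 days = Aug 24, 2007.
Barrel aging ends: Aug 24, 2007 + 10 days = Sep 3, 2007.
The wine is bottled: Sep 3, 2007 + 3 days = Sep 6, 2007.
Comparing: the wine is released on Sep 8, 2007 vs the wine is bottled on Sep 6, 2007. Earlier: the wine is bottled.

The wine is bottled — 2007-09-06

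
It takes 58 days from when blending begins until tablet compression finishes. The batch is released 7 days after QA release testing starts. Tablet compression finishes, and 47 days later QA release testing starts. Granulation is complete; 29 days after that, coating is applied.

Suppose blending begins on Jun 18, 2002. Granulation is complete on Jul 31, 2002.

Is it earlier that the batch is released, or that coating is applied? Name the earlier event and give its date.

Blending begins: Jun 18, 2002.
Tablet compression finishes: Jun 18, 2002 + 58 days = Aug 15, 2002.
QA release testing starts: Aug 15, 2002 + 47 days = Oct 1, 2002.
The batch is released: Oct 1, 2002 + 7 days = Oct 8, 2002.
Granulation is complete: Jul 31, 2002.
Coating is applied: Jul 31, 2002 + 29 days = Aug 29, 2002.
Comparing: the batch is released on Oct 8, 2002 vs coating is applied on Aug 29, 2002. Earlier: coating is applied.

Coating is applied — Aug 29, 2002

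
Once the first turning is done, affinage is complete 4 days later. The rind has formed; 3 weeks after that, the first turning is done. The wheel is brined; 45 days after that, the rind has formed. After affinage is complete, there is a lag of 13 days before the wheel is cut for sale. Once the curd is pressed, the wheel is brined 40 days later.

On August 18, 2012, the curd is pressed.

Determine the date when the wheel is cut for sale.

December 19, 2012

The curd is pressed: Aug 18, 2012.
The wheel is brined: Aug 18, 2012 + 40 days = Sep 27, 2012.
The rind has formed: Sep 27, 2012 + 45 days = Nov 11, 2012.
The first turning is done: Nov 11, 2012 + 3 weeks = Dec 2, 2012.
Affinage is complete: Dec 2, 2012 + 4 days = Dec 6, 2012.
The wheel is cut for sale: Dec 6, 2012 + 13 days = Dec 19, 2012.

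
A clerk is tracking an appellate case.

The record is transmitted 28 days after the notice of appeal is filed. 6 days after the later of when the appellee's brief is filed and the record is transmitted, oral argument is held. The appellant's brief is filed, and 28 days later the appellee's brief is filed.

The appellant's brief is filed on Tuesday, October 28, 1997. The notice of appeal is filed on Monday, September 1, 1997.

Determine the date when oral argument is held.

Monday, December 1, 1997

The appellant's brief is filed: Oct 28, 1997.
The appellee's brief is filed: Oct 28, 1997 + 28 days = Nov 25, 1997.
The notice of appeal is filed: Sep 1, 1997.
The record is transmitted: Sep 1, 1997 + 28 days = Sep 29, 1997.
Both prerequisites met — the appellee's brief is filed (Nov 25, 1997), the record is transmitted (Sep 29, 1997); the later is Nov 25, 1997.
Oral argument is held: Nov 25, 1997 + 6 days = Dec 1, 1997.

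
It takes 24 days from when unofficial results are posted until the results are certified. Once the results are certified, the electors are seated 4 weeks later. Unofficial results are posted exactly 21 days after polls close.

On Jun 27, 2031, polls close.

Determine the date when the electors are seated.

Polls close: Jun 27, 2031.
Unofficial results are posted: Jun 27, 2031 + 21 days = Jul 18, 2031.
The results are certified: Jul 18, 2031 + 24 days = Aug 11, 2031.
The electors are seated: Aug 11, 2031 + 4 weeks = Sep 8, 2031.

Sep 8, 2031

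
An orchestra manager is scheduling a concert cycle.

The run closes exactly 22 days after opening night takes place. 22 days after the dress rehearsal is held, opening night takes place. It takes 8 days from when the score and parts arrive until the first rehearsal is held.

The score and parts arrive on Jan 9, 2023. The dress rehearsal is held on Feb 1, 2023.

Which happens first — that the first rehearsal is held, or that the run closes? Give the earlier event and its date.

The first rehearsal is held — Jan 17, 2023

The score and parts arrive: Jan 9, 2023.
The first rehearsal is held: Jan 9, 2023 + 8 days = Jan 17, 2023.
The dress rehearsal is held: Feb 1, 2023.
Opening night takes place: Feb 1, 2023 + 22 days = Feb 23, 2023.
The run closes: Feb 23, 2023 + 22 days = Mar 17, 2023.
Comparing: the first rehearsal is held on Jan 17, 2023 vs the run closes on Mar 17, 2023. Earlier: the first rehearsal is held.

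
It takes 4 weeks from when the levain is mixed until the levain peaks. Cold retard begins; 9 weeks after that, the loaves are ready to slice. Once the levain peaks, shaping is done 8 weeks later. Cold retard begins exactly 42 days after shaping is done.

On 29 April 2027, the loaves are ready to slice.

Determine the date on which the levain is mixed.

22 October 2026

The loaves are ready to slice: Apr 29, 2027.
Cold retard begins: Apr 29, 2027 − 9 weeks = Feb 25, 2027.
Shaping is done: Feb 25, 2027 − 42 days = Jan 14, 2027.
The levain peaks: Jan 14, 2027 − 8 weeks = Nov 19, 2026.
The levain is mixed: Nov 19, 2026 − 4 weeks = Oct 22, 2026.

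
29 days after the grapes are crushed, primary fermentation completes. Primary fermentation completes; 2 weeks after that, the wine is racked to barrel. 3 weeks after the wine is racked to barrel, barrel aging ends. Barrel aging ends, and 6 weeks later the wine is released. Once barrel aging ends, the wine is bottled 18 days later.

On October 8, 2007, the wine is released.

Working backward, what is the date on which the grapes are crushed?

June 24, 2007

The wine is released: Oct 8, 2007.
Barrel aging ends: Oct 8, 2007 − 6 weeks = Aug 27, 2007.
The wine is racked to barrel: Aug 27, 2007 − 3 weeks = Aug 6, 2007.
Primary fermentation completes: Aug 6, 2007 − 2 weeks = Jul 23, 2007.
The grapes are crushed: Jul 23, 2007 − 29 days = Jun 24, 2007.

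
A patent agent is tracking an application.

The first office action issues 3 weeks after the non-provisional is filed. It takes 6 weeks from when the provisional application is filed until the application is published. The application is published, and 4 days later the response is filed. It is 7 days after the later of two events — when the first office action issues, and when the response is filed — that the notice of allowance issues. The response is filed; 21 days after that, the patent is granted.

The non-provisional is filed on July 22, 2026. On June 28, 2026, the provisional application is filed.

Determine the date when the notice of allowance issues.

August 20, 2026

The non-provisional is filed: Jul 22, 2026.
The first office action issues: Jul 22, 2026 + 3 weeks = Aug 12, 2026.
The provisional application is filed: Jun 28, 2026.
The application is published: Jun 28, 2026 + 6 weeks = Aug 9, 2026.
The response is filed: Aug 9, 2026 + 4 days = Aug 13, 2026.
Both prerequisites met — the first office action issues (Aug 12, 2026), the response is filed (Aug 13, 2026); the later is Aug 13, 2026.
The notice of allowance issues: Aug 13, 2026 + 7 days = Aug 20, 2026.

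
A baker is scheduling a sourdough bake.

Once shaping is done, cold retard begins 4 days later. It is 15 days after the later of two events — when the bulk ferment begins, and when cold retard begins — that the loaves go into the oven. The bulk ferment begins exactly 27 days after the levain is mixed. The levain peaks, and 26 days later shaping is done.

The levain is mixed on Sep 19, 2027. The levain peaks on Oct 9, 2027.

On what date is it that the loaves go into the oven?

Nov 23, 2027

The levain is mixed: Sep 19, 2027.
The bulk ferment begins: Sep 19, 2027 + 27 days = Oct 16, 2027.
The levain peaks: Oct 9, 2027.
Shaping is done: Oct 9, 2027 + 26 days = Nov 4, 2027.
Cold retard begins: Nov 4, 2027 + 4 days = Nov 8, 2027.
Both prerequisites met — the bulk ferment begins (Oct 16, 2027), cold retard begins (Nov 8, 2027); the later is Nov 8, 2027.
The loaves go into the oven: Nov 8, 2027 + 15 days = Nov 23, 2027.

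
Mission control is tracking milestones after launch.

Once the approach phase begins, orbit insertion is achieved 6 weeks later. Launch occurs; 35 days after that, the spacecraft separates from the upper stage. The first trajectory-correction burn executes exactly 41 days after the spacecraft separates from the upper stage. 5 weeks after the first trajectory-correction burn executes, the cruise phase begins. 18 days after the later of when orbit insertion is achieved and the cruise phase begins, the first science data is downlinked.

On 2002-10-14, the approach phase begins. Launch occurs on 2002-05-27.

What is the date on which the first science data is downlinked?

The approach phase begins: Oct 14, 2002.
Orbit insertion is achieved: Oct 14, 2002 + 6 weeks = Nov 25, 2002.
Launch occurs: May 27, 2002.
The spacecraft separates from the upper stage: May 27, 2002 + 35 days = Jul 1, 2002.
The first trajectory-correction burn executes: Jul 1, 2002 + 41 days = Aug 11, 2002.
The cruise phase begins: Aug 11, 2002 + 5 weeks = Sep 15, 2002.
Both prerequisites met — orbit insertion is achieved (Nov 25, 2002), the cruise phase begins (Sep 15, 2002); the later is Nov 25, 2002.
The first science data is downlinked: Nov 25, 2002 + 18 days = Dec 13, 2002.

2002-12-13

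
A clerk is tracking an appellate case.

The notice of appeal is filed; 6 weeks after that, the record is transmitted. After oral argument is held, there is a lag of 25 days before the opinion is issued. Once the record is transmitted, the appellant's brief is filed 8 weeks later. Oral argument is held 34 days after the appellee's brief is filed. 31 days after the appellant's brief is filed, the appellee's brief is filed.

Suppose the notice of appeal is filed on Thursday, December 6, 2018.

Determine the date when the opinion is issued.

The notice of appeal is filed: Dec 6, 2018.
The record is transmitted: Dec 6, 2018 + 6 weeks = Jan 17, 2019.
The appellant's brief is filed: Jan 17, 2019 + 8 weeks = Mar 14, 2019.
The appellee's brief is filed: Mar 14, 2019 + 31 days = Apr 14, 2019.
Oral argument is held: Apr 14, 2019 + 34 days = May 18, 2019.
The opinion is issued: May 18, 2019 + 25 days = Jun 12, 2019.

Wednesday, June 12, 2019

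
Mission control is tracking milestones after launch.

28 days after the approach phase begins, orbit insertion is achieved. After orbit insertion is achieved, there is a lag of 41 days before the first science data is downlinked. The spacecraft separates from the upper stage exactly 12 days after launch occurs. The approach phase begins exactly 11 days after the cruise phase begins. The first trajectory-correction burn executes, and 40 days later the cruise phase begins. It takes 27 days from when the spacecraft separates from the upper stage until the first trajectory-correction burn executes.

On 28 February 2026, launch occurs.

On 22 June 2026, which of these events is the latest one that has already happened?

Launch occurs: Feb 28, 2026.
The spacecraft separates from the upper stage: Feb 28, 2026 + 12 days = Mar 12, 2026.
The first trajectory-correction burn executes: Mar 12, 2026 + 27 days = Apr 8, 2026.
The cruise phase begins: Apr 8, 2026 + 40 days = May 18, 2026.
The approach phase begins: May 18, 2026 + 11 days = May 29, 2026.
Orbit insertion is achieved: May 29, 2026 + 28 days = Jun 26, 2026.
The first science data is downlinked: Jun 26, 2026 + 41 days = Aug 6, 2026.
Jun 22, 2026 falls between when the approach phase begins (May 29, 2026) and when orbit insertion is achieved (Jun 26, 2026).

The approach phase begins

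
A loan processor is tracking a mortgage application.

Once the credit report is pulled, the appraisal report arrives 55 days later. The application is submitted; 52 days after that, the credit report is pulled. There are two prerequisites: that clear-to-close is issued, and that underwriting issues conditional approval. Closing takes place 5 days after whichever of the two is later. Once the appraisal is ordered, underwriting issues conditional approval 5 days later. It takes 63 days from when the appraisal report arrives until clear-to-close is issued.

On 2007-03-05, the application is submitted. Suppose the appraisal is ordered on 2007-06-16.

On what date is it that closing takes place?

2007-08-27

The application is submitted: Mar 5, 2007.
The credit report is pulled: Mar 5, 2007 + 52 days = Apr 26, 2007.
The appraisal report arrives: Apr 26, 2007 + 55 days = Jun 20, 2007.
Clear-to-close is issued: Jun 20, 2007 + 63 days = Aug 22, 2007.
The appraisal is ordered: Jun 16, 2007.
Underwriting issues conditional approval: Jun 16, 2007 + 5 days = Jun 21, 2007.
Both prerequisites met — clear-to-close is issued (Aug 22, 2007), underwriting issues conditional approval (Jun 21, 2007); the later is Aug 22, 2007.
Closing takes place: Aug 22, 2007 + 5 days = Aug 27, 2007.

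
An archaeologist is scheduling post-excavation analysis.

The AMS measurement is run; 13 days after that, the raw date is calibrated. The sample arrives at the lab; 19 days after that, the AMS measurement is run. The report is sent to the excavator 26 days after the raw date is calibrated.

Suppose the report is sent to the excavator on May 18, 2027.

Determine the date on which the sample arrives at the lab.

The report is sent to the excavator: May 18, 2027.
The raw date is calibrated: May 18, 2027 − 26 days = Apr 22, 2027.
The AMS measurement is run: Apr 22, 2027 − 13 days = Apr 9, 2027.
The sample arrives at the lab: Apr 9, 2027 − 19 days = Mar 21, 2027.

Mar 21, 2027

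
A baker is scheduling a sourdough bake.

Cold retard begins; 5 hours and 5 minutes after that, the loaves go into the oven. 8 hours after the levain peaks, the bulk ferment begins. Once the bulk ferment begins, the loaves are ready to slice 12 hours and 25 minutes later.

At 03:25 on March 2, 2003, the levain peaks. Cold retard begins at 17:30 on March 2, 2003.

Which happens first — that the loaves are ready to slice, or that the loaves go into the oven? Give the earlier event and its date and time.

The levain peaks: 03:25 Mar 2, 2003.
The bulk ferment begins: 03:25 Mar 2, 2003 + 8h = 11:25 Mar 2, 2003.
The loaves are ready to slice: 11:25 Mar 2, 2003 + 12h25m = 23:50 Mar 2, 2003.
Cold retard begins: 17:30 Mar 2, 2003.
The loaves go into the oven: 17:30 Mar 2, 2003 + 5h05m = 22:35 Mar 2, 2003.
Comparing: the loaves are ready to slice at 23:50 Mar 2, 2003 vs the loaves go into the oven at 22:35 Mar 2, 2003. Earlier: the loaves go into the oven.

The loaves go into the oven — 22:35 on March 2, 2003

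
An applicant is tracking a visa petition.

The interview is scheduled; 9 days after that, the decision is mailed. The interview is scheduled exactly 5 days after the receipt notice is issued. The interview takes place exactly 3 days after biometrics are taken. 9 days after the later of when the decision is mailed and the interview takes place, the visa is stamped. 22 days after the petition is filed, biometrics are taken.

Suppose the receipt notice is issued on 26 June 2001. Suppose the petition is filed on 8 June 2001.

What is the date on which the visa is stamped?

The receipt notice is issued: Jun 26, 2001.
The interview is scheduled: Jun 26, 2001 + 5 days = Jul 1, 2001.
The decision is mailed: Jul 1, 2001 + 9 days = Jul 10, 2001.
The petition is filed: Jun 8, 2001.
Biometrics are taken: Jun 8, 2001 + 22 days = Jun 30, 2001.
The interview takes place: Jun 30, 2001 + 3 days = Jul 3, 2001.
Both prerequisites met — the decision is mailed (Jul 10, 2001), the interview takes place (Jul 3, 2001); the later is Jul 10, 2001.
The visa is stamped: Jul 10, 2001 + 9 days = Jul 19, 2001.

19 July 2001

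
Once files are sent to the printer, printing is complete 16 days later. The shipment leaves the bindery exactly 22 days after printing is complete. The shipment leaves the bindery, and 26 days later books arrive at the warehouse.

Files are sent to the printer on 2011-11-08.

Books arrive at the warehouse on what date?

2012-01-11

Files are sent to the printer: Nov 8, 2011.
Printing is complete: Nov 8, 2011 + 16 days = Nov 24, 2011.
The shipment leaves the bindery: Nov 24, 2011 + 22 days = Dec 16, 2011.
Books arrive at the warehouse: Dec 16, 2011 + 26 days = Jan 11, 2012.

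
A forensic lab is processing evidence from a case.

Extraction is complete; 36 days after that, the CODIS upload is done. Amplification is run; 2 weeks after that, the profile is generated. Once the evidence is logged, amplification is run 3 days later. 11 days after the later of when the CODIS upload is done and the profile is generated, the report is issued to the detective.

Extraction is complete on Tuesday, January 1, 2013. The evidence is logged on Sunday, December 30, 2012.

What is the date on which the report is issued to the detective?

Sunday, February 17, 2013

Extraction is complete: Jan 1, 2013.
The CODIS upload is done: Jan 1, 2013 + 36 days = Feb 6, 2013.
The evidence is logged: Dec 30, 2012.
Amplification is run: Dec 30, 2012 + 3 days = Jan 2, 2013.
The profile is generated: Jan 2, 2013 + 2 weeks = Jan 16, 2013.
Both prerequisites met — the CODIS upload is done (Feb 6, 2013), the profile is generated (Jan 16, 2013); the later is Feb 6, 2013.
The report is issued to the detective: Feb 6, 2013 + 11 days = Feb 17, 2013.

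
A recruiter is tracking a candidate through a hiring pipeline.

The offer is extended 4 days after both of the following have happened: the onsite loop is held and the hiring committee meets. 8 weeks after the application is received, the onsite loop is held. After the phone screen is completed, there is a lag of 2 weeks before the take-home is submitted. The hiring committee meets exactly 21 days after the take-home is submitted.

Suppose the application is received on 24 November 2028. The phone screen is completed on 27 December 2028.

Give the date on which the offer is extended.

4 February 2029

The application is received: Nov 24, 2028.
The onsite loop is held: Nov 24, 2028 + 8 weeks = Jan 19, 2029.
The phone screen is completed: Dec 27, 2028.
The take-home is submitted: Dec 27, 2028 + 2 weeks = Jan 10, 2029.
The hiring committee meets: Jan 10, 2029 + 21 days = Jan 31, 2029.
Both prerequisites met — the onsite loop is held (Jan 19, 2029), the hiring committee meets (Jan 31, 2029); the later is Jan 31, 2029.
The offer is extended: Jan 31, 2029 + 4 days = Feb 4, 2029.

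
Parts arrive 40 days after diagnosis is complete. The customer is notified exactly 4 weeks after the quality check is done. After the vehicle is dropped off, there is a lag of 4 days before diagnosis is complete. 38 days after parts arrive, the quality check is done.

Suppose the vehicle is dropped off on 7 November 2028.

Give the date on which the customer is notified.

The vehicle is dropped off: Nov 7, 2028.
Diagnosis is complete: Nov 7, 2028 + 4 days = Nov 11, 2028.
Parts arrive: Nov 11, 2028 + 40 days = Dec 21, 2028.
The quality check is done: Dec 21, 2028 + 38 days = Jan 28, 2029.
The customer is notified: Jan 28, 2029 + 4 weeks = Feb 25, 2029.

25 February 2029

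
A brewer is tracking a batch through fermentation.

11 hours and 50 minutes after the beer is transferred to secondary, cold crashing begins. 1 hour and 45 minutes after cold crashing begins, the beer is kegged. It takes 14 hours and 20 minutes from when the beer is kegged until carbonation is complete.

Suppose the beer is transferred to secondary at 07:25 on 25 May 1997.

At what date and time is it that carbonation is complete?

11:20 on 26 May 1997

The beer is transferred to secondary: 07:25 May 25, 1997.
Cold crashing begins: 07:25 May 25, 1997 + 11h50m = 19:15 May 25, 1997.
The beer is kegged: 19:15 May 25, 1997 + 1h45m = 21:00 May 25, 1997.
Carbonation is complete: 21:00 May 25, 1997 + 14h20m = 11:20 May 26, 1997.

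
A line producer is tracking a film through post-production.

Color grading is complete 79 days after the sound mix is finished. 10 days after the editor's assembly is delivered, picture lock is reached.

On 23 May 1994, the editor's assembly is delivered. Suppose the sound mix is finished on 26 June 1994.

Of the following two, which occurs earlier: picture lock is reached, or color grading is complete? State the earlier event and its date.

Picture lock is reached — 2 June 1994

The editor's assembly is delivered: May 23, 1994.
Picture lock is reached: May 23, 1994 + 10 days = Jun 2, 1994.
The sound mix is finished: Jun 26, 1994.
Color grading is complete: Jun 26, 1994 + 79 days = Sep 13, 1994.
Comparing: picture lock is reached on Jun 2, 1994 vs color grading is complete on Sep 13, 1994. Earlier: picture lock is reached.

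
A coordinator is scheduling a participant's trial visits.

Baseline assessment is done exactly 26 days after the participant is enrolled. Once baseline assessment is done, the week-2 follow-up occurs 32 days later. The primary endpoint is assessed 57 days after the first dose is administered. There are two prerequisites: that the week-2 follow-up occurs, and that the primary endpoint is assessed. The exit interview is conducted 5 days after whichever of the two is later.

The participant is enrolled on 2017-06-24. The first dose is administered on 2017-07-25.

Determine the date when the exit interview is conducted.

2017-09-25

The participant is enrolled: Jun 24, 2017.
Baseline assessment is done: Jun 24, 2017 + 26 days = Jul 20, 2017.
The week-2 follow-up occurs: Jul 20, 2017 + 32 days = Aug 21, 2017.
The first dose is administered: Jul 25, 2017.
The primary endpoint is assessed: Jul 25, 2017 + 57 days = Sep 20, 2017.
Both prerequisites met — the week-2 follow-up occurs (Aug 21, 2017), the primary endpoint is assessed (Sep 20, 2017); the later is Sep 20, 2017.
The exit interview is conducted: Sep 20, 2017 + 5 days = Sep 25, 2017.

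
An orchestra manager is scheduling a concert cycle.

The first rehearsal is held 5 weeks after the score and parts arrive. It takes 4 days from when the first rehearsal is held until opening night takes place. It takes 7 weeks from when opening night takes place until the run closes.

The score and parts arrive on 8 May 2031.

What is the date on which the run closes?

The score and parts arrive: May 8, 2031.
The first rehearsal is held: May 8, 2031 + 5 weeks = Jun 12, 2031.
Opening night takes place: Jun 12, 2031 + 4 days = Jun 16, 2031.
The run closes: Jun 16, 2031 + 7 weeks = Aug 4, 2031.

4 August 2031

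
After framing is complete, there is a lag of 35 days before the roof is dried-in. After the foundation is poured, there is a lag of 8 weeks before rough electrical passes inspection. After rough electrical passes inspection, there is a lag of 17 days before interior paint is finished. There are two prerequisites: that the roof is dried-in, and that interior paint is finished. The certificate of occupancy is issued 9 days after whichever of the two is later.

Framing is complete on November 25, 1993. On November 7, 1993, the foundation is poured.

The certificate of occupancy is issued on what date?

January 28, 1994

Framing is complete: Nov 25, 1993.
The roof is dried-in: Nov 25, 1993 + 35 days = Dec 30, 1993.
The foundation is poured: Nov 7, 1993.
Rough electrical passes inspection: Nov 7, 1993 + 8 weeks = Jan 2, 1994.
Interior paint is finished: Jan 2, 1994 + 17 days = Jan 19, 1994.
Both prerequisites met — the roof is dried-in (Dec 30, 1993), interior paint is finished (Jan 19, 1994); the later is Jan 19, 1994.
The certificate of occupancy is issued: Jan 19, 1994 + 9 days = Jan 28, 1994.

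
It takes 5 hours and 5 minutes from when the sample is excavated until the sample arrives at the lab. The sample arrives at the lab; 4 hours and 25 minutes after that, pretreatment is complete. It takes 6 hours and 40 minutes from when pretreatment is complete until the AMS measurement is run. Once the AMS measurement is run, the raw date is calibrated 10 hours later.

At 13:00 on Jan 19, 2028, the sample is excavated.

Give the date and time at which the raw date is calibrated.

The sample is excavated: 13:00 Jan 19, 2028.
The sample arrives at the lab: 13:00 Jan 19, 2028 + 5h05m = 18:05 Jan 19, 2028.
Pretreatment is complete: 18:05 Jan 19, 2028 + 4h25m = 22:30 Jan 19, 2028.
The AMS measurement is run: 22:30 Jan 19, 2028 + 6h40m = 05:10 Jan 20, 2028.
The raw date is calibrated: 05:10 Jan 20, 2028 + 10h = 15:10 Jan 20, 2028.

15:10 on Jan 20, 2028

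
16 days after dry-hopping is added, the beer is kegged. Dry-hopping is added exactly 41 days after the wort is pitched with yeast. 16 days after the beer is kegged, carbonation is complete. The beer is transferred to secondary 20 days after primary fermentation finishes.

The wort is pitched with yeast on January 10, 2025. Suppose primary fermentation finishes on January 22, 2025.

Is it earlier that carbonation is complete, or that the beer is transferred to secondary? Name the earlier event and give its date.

The beer is transferred to secondary — February 11, 2025

The wort is pitched with yeast: Jan 10, 2025.
Dry-hopping is added: Jan 10, 2025 + 41 days = Feb 20, 2025.
The beer is kegged: Feb 20, 2025 + 16 days = Mar 8, 2025.
Carbonation is complete: Mar 8, 2025 + 16 days = Mar 24, 2025.
Primary fermentation finishes: Jan 22, 2025.
The beer is transferred to secondary: Jan 22, 2025 + 20 days = Feb 11, 2025.
Comparing: carbonation is complete on Mar 24, 2025 vs the beer is transferred to secondary on Feb 11, 2025. Earlier: the beer is transferred to secondary.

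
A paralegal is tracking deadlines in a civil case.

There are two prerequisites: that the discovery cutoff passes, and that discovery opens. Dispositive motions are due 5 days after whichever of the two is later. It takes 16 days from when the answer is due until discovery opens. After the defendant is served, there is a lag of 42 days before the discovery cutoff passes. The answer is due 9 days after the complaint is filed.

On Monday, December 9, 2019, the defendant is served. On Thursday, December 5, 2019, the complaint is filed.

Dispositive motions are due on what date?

The defendant is served: Dec 9, 2019.
The discovery cutoff passes: Dec 9, 2019 + 42 days = Jan 20, 2020.
The complaint is filed: Dec 5, 2019.
The answer is due: Dec 5, 2019 + 9 days = Dec 14, 2019.
Discovery opens: Dec 14, 2019 + 16 days = Dec 30, 2019.
Both prerequisites met — the discovery cutoff passes (Jan 20, 2020), discovery opens (Dec 30, 2019); the later is Jan 20, 2020.
Dispositive motions are due: Jan 20, 2020 + 5 days = Jan 25, 2020.

Saturday, January 25, 2020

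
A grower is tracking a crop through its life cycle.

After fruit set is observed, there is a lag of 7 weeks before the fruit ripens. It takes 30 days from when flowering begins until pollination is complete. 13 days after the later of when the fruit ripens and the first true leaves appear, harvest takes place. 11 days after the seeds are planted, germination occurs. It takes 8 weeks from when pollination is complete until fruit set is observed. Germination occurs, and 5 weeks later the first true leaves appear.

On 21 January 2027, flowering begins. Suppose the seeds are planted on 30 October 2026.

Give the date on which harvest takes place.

Flowering begins: Jan 21, 2027.
Pollination is complete: Jan 21, 2027 + 30 days = Feb 20, 2027.
Fruit set is observed: Feb 20, 2027 + 8 weeks = Apr 17, 2027.
The fruit ripens: Apr 17, 2027 + 7 weeks = Jun 5, 2027.
The seeds are planted: Oct 30, 2026.
Germination occurs: Oct 30, 2026 + 11 days = Nov 10, 2026.
The first true leaves appear: Nov 10, 2026 + 5 weeks = Dec 15, 2026.
Both prerequisites met — the fruit ripens (Jun 5, 2027), the first true leaves appear (Dec 15, 2026); the later is Jun 5, 2027.
Harvest takes place: Jun 5, 2027 + 13 days = Jun 18, 2027.

18 June 2027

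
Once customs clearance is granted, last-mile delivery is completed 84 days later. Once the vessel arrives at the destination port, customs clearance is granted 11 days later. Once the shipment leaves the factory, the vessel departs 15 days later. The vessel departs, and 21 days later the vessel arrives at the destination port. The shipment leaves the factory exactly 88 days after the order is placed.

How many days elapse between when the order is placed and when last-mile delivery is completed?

219 days

Causal path: the order is placed → the shipment leaves the factory → the vessel departs → the vessel arrives at the destination port → customs clearance is granted → last-mile delivery is completed.
Total delay along the path: 88 + 15 + 21 + 11 + 84 = 219 days.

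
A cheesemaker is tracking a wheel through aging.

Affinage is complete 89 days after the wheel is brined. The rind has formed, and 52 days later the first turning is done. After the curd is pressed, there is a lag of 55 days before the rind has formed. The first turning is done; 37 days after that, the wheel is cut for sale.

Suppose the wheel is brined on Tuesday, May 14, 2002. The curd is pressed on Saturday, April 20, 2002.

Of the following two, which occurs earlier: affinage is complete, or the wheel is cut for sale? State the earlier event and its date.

Affinage is complete — Sunday, August 11, 2002

The wheel is brined: May 14, 2002.
Affinage is complete: May 14, 2002 + 89 days = Aug 11, 2002.
The curd is pressed: Apr 20, 2002.
The rind has formed: Apr 20, 2002 + 55 days = Jun 14, 2002.
The first turning is done: Jun 14, 2002 + 52 days = Aug 5, 2002.
The wheel is cut for sale: Aug 5, 2002 + 37 days = Sep 11, 2002.
Comparing: affinage is complete on Aug 11, 2002 vs the wheel is cut for sale on Sep 11, 2002. Earlier: affinage is complete.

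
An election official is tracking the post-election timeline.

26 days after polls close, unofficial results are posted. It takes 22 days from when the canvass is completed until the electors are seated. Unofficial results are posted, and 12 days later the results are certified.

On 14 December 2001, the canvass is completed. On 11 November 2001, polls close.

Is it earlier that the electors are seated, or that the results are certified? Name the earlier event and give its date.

The canvass is completed: Dec 14, 2001.
The electors are seated: Dec 14, 2001 + 22 days = Jan 5, 2002.
Polls close: Nov 11, 2001.
Unofficial results are posted: Nov 11, 2001 + 26 days = Dec 7, 2001.
The results are certified: Dec 7, 2001 + 12 days = Dec 19, 2001.
Comparing: the electors are seated on Jan 5, 2002 vs the results are certified on Dec 19, 2001. Earlier: the results are certified.

The results are certified — 19 December 2001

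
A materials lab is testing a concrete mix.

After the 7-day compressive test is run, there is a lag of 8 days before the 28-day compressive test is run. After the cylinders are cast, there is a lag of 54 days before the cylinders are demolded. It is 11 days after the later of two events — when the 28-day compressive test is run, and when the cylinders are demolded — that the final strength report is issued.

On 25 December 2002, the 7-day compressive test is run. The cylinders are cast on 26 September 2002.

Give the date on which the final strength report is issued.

The 7-day compressive test is run: Dec 25, 2002.
The 28-day compressive test is run: Dec 25, 2002 + 8 days = Jan 2, 2003.
The cylinders are cast: Sep 26, 2002.
The cylinders are demolded: Sep 26, 2002 + 54 days = Nov 19, 2002.
Both prerequisites met — the 28-day compressive test is run (Jan 2, 2003), the cylinders are demolded (Nov 19, 2002); the later is Jan 2, 2003.
The final strength report is issued: Jan 2, 2003 + 11 days = Jan 13, 2003.

13 January 2003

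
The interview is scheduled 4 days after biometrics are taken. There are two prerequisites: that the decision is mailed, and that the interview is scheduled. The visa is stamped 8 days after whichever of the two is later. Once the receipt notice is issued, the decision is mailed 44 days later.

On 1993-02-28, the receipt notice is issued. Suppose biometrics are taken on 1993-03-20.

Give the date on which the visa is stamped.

The receipt notice is issued: Feb 28, 1993.
The decision is mailed: Feb 28, 1993 + 44 days = Apr 13, 1993.
Biometrics are taken: Mar 20, 1993.
The interview is scheduled: Mar 20, 1993 + 4 days = Mar 24, 1993.
Both prerequisites met — the decision is mailed (Apr 13, 1993), the interview is scheduled (Mar 24, 1993); the later is Apr 13, 1993.
The visa is stamped: Apr 13, 1993 + 8 days = Apr 21, 1993.

1993-04-21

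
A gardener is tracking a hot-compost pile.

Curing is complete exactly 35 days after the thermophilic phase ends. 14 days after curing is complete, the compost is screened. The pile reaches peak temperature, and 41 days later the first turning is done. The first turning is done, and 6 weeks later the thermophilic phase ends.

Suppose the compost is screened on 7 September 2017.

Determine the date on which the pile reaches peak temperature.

The compost is screened: Sep 7, 2017.
Curing is complete: Sep 7, 2017 − 14 days = Aug 24, 2017.
The thermophilic phase ends: Aug 24, 2017 − 35 days = Jul 20, 2017.
The first turning is done: Jul 20, 2017 − 6 weeks = Jun 8, 2017.
The pile reaches peak temperature: Jun 8, 2017 − 41 days = Apr 28, 2017.

28 April 2017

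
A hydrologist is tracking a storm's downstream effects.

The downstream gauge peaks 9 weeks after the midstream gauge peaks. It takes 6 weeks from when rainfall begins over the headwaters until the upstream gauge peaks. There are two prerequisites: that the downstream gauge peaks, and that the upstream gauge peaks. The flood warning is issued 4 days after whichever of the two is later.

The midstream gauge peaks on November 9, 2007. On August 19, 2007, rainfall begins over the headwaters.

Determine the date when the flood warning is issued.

January 15, 2008

The midstream gauge peaks: Nov 9, 2007.
The downstream gauge peaks: Nov 9, 2007 + 9 weeks = Jan 11, 2008.
Rainfall begins over the headwaters: Aug 19, 2007.
The upstream gauge peaks: Aug 19, 2007 + 6 weeks = Sep 30, 2007.
Both prerequisites met — the downstream gauge peaks (Jan 11, 2008), the upstream gauge peaks (Sep 30, 2007); the later is Jan 11, 2008.
The flood warning is issued: Jan 11, 2008 + 4 days = Jan 15, 2008.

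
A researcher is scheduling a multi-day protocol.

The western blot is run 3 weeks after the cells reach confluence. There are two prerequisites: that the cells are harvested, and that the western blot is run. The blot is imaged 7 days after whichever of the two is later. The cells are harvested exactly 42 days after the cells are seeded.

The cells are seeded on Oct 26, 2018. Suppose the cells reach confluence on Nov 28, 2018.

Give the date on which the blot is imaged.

Dec 26, 2018

The cells are seeded: Oct 26, 2018.
The cells are harvested: Oct 26, 2018 + 42 days = Dec 7, 2018.
The cells reach confluence: Nov 28, 2018.
The western blot is run: Nov 28, 2018 + 3 weeks = Dec 19, 2018.
Both prerequisites met — the cells are harvested (Dec 7, 2018), the western blot is run (Dec 19, 2018); the later is Dec 19, 2018.
The blot is imaged: Dec 19, 2018 + 7 days = Dec 26, 2018.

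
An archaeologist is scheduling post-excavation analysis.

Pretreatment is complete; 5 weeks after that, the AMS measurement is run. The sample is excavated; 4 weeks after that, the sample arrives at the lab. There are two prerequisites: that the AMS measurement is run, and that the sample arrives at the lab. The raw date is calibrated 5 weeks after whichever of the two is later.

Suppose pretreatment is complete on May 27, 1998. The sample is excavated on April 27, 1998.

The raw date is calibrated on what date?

Pretreatment is complete: May 27, 1998.
The AMS measurement is run: May 27, 1998 + 5 weeks = Jul 1, 1998.
The sample is excavated: Apr 27, 1998.
The sample arrives at the lab: Apr 27, 1998 + 4 weeks = May 25, 1998.
Both prerequisites met — the AMS measurement is run (Jul 1, 1998), the sample arrives at the lab (May 25, 1998); the later is Jul 1, 1998.
The raw date is calibrated: Jul 1, 1998 + 5 weeks = Aug 5, 1998.

August 5, 1998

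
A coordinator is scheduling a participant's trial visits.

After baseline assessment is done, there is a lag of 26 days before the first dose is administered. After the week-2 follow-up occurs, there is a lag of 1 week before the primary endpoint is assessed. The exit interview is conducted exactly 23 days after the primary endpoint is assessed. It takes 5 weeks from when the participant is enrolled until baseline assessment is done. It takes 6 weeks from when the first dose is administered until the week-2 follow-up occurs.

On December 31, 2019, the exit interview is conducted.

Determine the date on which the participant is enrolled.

August 20, 2019

The exit interview is conducted: Dec 31, 2019.
The primary endpoint is assessed: Dec 31, 2019 − 23 days = Dec 8, 2019.
The week-2 follow-up occurs: Dec 8, 2019 − 1 week = Dec 1, 2019.
The first dose is administered: Dec 1, 2019 − 6 weeks = Oct 20, 2019.
Baseline assessment is done: Oct 20, 2019 − 26 days = Sep 24, 2019.
The participant is enrolled: Sep 24, 2019 − 5 weeks = Aug 20, 2019.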